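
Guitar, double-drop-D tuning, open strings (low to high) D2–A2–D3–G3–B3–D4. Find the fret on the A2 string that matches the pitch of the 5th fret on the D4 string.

Fret 5 on D4 is MIDI 62 + 5 = 67 (G4). On the A2 string (open MIDI 45), that pitch is 67 − 45 = fret 22.

22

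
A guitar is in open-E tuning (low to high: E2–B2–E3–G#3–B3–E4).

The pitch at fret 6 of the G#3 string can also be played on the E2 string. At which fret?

G#3 at fret 6 is G#3 + 6 semitones = D4.
The open E2 string is 16 semitones below the open G#3, so the same pitch on the E2 string lies at fret 6 + 16 = 22.

22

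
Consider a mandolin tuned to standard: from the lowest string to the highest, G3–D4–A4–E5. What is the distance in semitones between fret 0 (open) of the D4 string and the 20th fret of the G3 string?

13 semitones

D4 at fret 0 → D4 (MIDI 62); G3 at fret 20 → D♯5 (MIDI 75).
62 − 75 = -13, so the two pitches are 13 semitones apart, with D♯5 the higher.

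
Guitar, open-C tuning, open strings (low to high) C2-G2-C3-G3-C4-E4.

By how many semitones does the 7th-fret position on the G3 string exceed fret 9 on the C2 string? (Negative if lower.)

17 semitones

G3 at fret 7 → D4 (MIDI 62); C2 at fret 9 → A2 (MIDI 45).
62 − 45 = 17, so the two pitches are 17 semitones apart.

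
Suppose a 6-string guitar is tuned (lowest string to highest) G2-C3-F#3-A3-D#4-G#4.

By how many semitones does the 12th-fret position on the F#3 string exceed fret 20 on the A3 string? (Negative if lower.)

-11 semitones

F#3 at fret 12 → F#4 (MIDI 66); A3 at fret 20 → F5 (MIDI 77).
66 − 77 = -11, so the two pitches are 11 semitones apart.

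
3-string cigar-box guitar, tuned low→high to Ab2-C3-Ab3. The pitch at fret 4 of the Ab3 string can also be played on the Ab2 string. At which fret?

16

Ab3 at fret 4 is Ab3 + 4 semitones = C4.
The open Ab2 string is 12 semitones below the open Ab3, so the same pitch on the Ab2 string lies at fret 4 + 12 = 16.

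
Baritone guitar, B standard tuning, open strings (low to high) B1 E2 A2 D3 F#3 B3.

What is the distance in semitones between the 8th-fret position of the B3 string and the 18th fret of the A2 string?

B3 at fret 8 → G4 (MIDI 67); A2 at fret 18 → D#4 (MIDI 63).
67 − 63 = 4, so the two pitches are 4 semitones apart, with G4 the higher.

4 semitones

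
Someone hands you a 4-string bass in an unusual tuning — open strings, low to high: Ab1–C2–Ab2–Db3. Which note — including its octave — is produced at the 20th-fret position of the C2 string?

The open C2 string plus 20 semitones: C–Db–D–Eb–…–Gb–G–Ab.
The walk passes from B into C once, so the octave number goes from 2 to 3.

Ab3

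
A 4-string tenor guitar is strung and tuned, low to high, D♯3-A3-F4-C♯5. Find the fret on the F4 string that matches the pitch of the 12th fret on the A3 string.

4

A3 at fret 12 is A3 + 12 semitones = A4.
The open F4 string is 8 semitones above the open A3, so the same pitch on the F4 string lies at fret 12 − 8 = 4.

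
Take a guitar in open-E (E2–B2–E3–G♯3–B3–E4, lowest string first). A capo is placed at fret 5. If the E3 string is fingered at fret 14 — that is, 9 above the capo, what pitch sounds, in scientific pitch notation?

F♯4

The capo raises the open E3 by 5 semitones to A3; fretting 9 more gives E3 + 5 + 9 = E3 + 14 semitones = F♯4.
(Also written G♭.)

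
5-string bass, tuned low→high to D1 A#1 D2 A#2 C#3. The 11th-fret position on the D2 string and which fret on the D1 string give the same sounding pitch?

D2 at fret 11 is D2 + 11 semitones = C#3.
The open D1 string is 12 semitones below the open D2, so the same pitch on the D1 string lies at fret 11 + 12 = 23.

23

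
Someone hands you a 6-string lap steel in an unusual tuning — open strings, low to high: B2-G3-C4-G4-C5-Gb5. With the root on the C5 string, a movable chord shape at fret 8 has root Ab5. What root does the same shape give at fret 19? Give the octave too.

Moving from fret 8 to fret 19 shifts the root by 11 semitones.
Ab5 up 11 semitones is G6.

G6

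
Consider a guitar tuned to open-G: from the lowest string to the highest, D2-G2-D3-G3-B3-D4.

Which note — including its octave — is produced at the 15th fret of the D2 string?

F3

D2 is MIDI 38. Adding 15 gives 53, which is F3.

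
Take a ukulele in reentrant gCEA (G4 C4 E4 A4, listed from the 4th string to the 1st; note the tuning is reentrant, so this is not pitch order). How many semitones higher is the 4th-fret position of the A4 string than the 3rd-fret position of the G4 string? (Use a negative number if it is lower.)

3 semitones

A4 at fret 4 → C♯5 (MIDI 73); G4 at fret 3 → A♯4 (MIDI 70).
73 − 70 = 3, so the two pitches are 3 semitones apart.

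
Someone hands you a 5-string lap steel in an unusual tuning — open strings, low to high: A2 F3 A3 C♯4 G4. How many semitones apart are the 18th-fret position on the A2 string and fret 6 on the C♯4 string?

4 semitones

A2 at fret 18 → D♯4 (MIDI 63); C♯4 at fret 6 → G4 (MIDI 67).
63 − 67 = -4, so the two pitches are 4 semitones apart, with G4 the higher.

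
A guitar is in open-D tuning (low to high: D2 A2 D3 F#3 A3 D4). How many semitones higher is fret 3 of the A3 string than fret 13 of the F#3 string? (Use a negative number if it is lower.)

-7 semitones

A3 at fret 3 → C4 (MIDI 60); F#3 at fret 13 → G4 (MIDI 67).
60 − 67 = -7, so the two pitches are 7 semitones apart.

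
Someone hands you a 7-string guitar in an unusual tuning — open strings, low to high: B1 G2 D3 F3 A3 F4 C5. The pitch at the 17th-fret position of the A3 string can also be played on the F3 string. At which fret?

21

Fret 17 on A3 is MIDI 57 + 17 = 74 (D5). On the F3 string (open MIDI 53), that pitch is 74 − 53 = fret 21.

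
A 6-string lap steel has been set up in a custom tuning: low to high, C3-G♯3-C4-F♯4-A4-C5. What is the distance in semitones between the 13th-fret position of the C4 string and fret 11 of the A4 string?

C4 at fret 13 → C♯5 (MIDI 73); A4 at fret 11 → G♯5 (MIDI 80).
73 − 80 = -7, so the two pitches are 7 semitones apart, with G♯5 the higher.

7 semitones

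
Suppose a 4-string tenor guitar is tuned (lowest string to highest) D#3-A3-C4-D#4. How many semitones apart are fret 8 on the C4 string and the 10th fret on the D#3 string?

7 semitones

C4 at fret 8 → G#4 (MIDI 68); D#3 at fret 10 → C#4 (MIDI 61).
68 − 61 = 7, so the two pitches are 7 semitones apart, with G#4 the higher.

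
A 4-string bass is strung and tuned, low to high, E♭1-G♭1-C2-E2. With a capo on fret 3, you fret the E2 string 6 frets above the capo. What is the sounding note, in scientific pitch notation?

The capo raises the open E2 by 3 semitones to G2; fretting 6 more gives E2 + 3 + 6 = E2 + 9 semitones = D♭3.
(Also written C♯.)

D♭3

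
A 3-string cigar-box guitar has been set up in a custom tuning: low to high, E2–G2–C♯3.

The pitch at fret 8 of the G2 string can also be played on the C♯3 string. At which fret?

Fret 8 on G2 is MIDI 43 + 8 = 51 (D♯3). On the C♯3 string (open MIDI 49), that pitch is 51 − 49 = fret 2.

2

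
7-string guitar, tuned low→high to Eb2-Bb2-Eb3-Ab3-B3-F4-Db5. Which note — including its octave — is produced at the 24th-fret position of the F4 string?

Each fret is one semitone, so F4 + 24 = F6.

F6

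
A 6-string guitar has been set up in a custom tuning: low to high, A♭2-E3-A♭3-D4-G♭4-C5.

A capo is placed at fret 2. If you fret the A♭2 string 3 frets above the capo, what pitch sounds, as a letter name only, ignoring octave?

The capo raises the open A♭2 by 2 semitones to B♭2; fretting 3 more gives A♭2 + 2 + 3 = A♭2 + 5 semitones, landing on D♭.

D♭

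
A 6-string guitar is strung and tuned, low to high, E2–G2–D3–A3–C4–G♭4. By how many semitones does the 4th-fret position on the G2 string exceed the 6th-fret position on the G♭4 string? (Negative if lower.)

-25 semitones

G2 at fret 4 → B2 (MIDI 47); G♭4 at fret 6 → C5 (MIDI 72).
47 − 72 = -25, so the two pitches are 25 semitones apart.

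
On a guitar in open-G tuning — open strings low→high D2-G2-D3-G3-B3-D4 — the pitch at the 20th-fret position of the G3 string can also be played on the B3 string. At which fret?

Fret 20 on G3 is MIDI 55 + 20 = 75 (D♯5). On the B3 string (open MIDI 59), that pitch is 75 − 59 = fret 16.

16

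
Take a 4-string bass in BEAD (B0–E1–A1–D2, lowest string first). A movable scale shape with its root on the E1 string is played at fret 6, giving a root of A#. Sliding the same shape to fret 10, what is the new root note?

D

Moving from fret 6 to fret 10 shifts the root by 4 semitones.
A# up 4 semitones is D.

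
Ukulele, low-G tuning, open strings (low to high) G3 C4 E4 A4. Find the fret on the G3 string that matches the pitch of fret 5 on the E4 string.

Fret 5 on E4 is MIDI 64 + 5 = 69 (A4). On the G3 string (open MIDI 55), that pitch is 69 − 55 = fret 14.

14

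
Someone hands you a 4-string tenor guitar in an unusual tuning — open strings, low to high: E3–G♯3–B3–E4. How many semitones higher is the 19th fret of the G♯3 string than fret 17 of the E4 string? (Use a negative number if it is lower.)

-6 semitones

G♯3 at fret 19 → D♯5 (MIDI 75); E4 at fret 17 → A5 (MIDI 81).
75 − 81 = -6, so the two pitches are 6 semitones apart.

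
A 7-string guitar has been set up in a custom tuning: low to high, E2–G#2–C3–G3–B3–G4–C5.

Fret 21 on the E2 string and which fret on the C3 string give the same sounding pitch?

Fret 21 on E2 is MIDI 40 + 21 = 61 (C#4). On the C3 string (open MIDI 48), that pitch is 61 − 48 = fret 13.

13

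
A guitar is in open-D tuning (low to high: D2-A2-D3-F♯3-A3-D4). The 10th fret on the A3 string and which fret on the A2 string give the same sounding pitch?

A3 at fret 10 is A3 + 10 semitones = G4.
The open A2 string is 12 semitones below the open A3, so the same pitch on the A2 string lies at fret 10 + 12 = 22.

22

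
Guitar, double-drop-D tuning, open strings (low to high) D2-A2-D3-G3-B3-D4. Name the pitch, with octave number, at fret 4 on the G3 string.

Each fret is one semitone, so G3 + 4 = B3.

B3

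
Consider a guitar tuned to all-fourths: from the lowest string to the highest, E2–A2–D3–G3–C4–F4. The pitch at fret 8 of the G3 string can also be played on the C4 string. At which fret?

Fret 8 on G3 is MIDI 55 + 8 = 63 (D♯4). On the C4 string (open MIDI 60), that pitch is 63 − 60 = fret 3.

3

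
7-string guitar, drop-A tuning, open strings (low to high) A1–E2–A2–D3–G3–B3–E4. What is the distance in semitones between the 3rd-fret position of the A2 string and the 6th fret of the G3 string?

A2 at fret 3 → C3 (MIDI 48); G3 at fret 6 → C#4 (MIDI 61).
48 − 61 = -13, so the two pitches are 13 semitones apart, with C#4 the higher.

13 semitones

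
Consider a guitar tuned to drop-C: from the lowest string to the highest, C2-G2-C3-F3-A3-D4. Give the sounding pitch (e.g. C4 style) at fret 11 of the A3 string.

G#4

A3 is MIDI 57. Adding 11 gives 68, which is G#4.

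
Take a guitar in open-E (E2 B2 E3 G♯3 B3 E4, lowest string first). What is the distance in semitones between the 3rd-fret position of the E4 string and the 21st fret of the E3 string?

6 semitones

E4 at fret 3 → G4 (MIDI 67); E3 at fret 21 → C♯5 (MIDI 73).
67 − 73 = -6, so the two pitches are 6 semitones apart, with C♯5 the higher.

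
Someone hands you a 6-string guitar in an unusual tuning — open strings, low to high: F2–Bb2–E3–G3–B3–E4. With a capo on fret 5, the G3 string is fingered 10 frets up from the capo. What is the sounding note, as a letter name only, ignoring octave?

Bb

The capo raises the open G3 by 5 semitones to C4; fretting 10 more gives G3 + 5 + 10 = G3 + 15 semitones, landing on Bb.
(Also written A#.)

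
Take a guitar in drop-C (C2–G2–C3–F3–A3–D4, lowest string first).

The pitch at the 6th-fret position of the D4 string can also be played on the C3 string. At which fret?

20

D4 at fret 6 is D4 + 6 semitones = G♯4.
The open C3 string is 14 semitones below the open D4, so the same pitch on the C3 string lies at fret 6 + 14 = 20.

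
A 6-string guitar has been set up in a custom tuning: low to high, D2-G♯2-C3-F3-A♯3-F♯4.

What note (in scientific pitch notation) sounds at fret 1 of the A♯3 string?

B3

A♯3 is MIDI 58. Adding 1 gives 59, which is B3.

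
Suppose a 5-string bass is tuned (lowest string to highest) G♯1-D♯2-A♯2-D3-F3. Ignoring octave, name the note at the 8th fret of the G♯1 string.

E

Each fret is one semitone, so G♯1 + 8 = E.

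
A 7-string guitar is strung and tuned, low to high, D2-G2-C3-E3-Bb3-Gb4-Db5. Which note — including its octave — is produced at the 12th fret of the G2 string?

G3

Each fret is one semitone, so G2 + 12 = G3.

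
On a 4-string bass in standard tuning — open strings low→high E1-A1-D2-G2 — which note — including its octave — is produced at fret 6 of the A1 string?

A1 is MIDI 33. Adding 6 gives 39, which is D#2.

D#2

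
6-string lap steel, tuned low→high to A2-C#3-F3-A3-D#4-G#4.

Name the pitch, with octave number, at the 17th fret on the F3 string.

Each fret is one semitone, so F3 + 17 = A#4.
(Equivalently spelled Bb4.)

A#4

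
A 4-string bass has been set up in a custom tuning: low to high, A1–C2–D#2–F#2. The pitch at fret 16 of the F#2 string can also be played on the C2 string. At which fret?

22

Fret 16 on F#2 is MIDI 42 + 16 = 58 (A#3). On the C2 string (open MIDI 36), that pitch is 58 − 36 = fret 22.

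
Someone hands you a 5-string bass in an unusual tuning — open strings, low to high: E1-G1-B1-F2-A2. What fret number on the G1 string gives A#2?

15

A#2 is 15 semitones above the open G1 (G–G#–A–A#–…–G#–A–A#), so it sits at fret 15.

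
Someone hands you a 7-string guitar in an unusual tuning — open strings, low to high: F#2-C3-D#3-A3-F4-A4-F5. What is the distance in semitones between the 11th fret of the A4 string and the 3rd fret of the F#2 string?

A4 at fret 11 → G#5 (MIDI 80); F#2 at fret 3 → A2 (MIDI 45).
80 − 45 = 35, so the two pitches are 35 semitones apart, with G#5 the higher.

35 semitones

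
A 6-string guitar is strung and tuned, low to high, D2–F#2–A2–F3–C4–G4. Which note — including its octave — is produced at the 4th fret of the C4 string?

E4

The open C4 string plus 4 semitones: C–C#–D–D#–E.
No B→C boundary is crossed, so the octave stays at 4.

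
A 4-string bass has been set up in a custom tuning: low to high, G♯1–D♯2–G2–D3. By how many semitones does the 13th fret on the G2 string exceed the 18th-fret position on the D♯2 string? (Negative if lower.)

G2 at fret 13 → G♯3 (MIDI 56); D♯2 at fret 18 → A3 (MIDI 57).
56 − 57 = -1, so the two pitches are 1 semitone apart.

-1 semitone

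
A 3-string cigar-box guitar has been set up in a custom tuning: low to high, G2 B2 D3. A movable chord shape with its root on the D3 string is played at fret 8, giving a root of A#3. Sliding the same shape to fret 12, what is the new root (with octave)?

D4

Moving from fret 8 to fret 12 shifts the root by 4 semitones.
A#3 up 4 semitones is D4.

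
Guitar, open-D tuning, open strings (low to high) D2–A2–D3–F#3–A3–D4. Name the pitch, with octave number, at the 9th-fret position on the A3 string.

The open A3 string plus 9 semitones: A–A#–B–C–C#–D–D#–E–F–F#.
The walk passes from B into C once, so the octave number goes from 3 to 4.
(Equivalently spelled Gb4.)

F#4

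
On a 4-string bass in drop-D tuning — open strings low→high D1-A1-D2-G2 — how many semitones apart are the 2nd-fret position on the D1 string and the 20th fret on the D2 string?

D1 at fret 2 → E1 (MIDI 28); D2 at fret 20 → A♯3 (MIDI 58).
28 − 58 = -30, so the two pitches are 30 semitones apart, with A♯3 the higher.

30 semitones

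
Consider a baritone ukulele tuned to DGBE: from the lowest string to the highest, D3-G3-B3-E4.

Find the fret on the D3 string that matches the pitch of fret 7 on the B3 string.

16

B3 at fret 7 is B3 + 7 semitones = F#4.
The open D3 string is 9 semitones below the open B3, so the same pitch on the D3 string lies at fret 7 + 9 = 16.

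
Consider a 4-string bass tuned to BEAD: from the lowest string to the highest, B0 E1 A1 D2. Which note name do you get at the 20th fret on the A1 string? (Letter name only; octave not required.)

Each fret is one semitone, so A1 + 20 = F.

F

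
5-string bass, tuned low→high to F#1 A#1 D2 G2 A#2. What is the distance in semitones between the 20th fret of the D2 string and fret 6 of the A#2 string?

6 semitones

D2 at fret 20 → A#3 (MIDI 58); A#2 at fret 6 → E3 (MIDI 52).
58 − 52 = 6, so the two pitches are 6 semitones apart, with A#3 the higher.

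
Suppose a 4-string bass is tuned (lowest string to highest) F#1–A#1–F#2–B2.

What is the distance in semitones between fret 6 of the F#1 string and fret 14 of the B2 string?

25 semitones

F#1 at fret 6 → C2 (MIDI 36); B2 at fret 14 → C#4 (MIDI 61).
36 − 61 = -25, so the two pitches are 25 semitones apart, with C#4 the higher.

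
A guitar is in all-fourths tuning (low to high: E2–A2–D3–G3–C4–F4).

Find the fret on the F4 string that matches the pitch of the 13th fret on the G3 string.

Fret 13 on G3 is MIDI 55 + 13 = 68 (G#4). On the F4 string (open MIDI 65), that pitch is 68 − 65 = fret 3.

3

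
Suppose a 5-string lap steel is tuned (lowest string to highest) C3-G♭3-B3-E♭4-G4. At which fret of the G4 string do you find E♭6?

E♭6 is 20 semitones above the open G4 (G–Ab–A–Bb–…–Db–D–Eb), so it sits at fret 20.

20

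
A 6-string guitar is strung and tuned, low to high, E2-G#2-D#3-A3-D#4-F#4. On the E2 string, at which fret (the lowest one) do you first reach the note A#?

From E2, count semitones up the chromatic scale until reaching A#: E–F–F#–G–G#–A–A# — 6 steps.

6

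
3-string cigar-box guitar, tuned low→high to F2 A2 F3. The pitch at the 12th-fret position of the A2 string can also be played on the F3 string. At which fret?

A2 at fret 12 is A2 + 12 semitones = A3.
The open F3 string is 8 semitones above the open A2, so the same pitch on the F3 string lies at fret 12 − 8 = 4.

4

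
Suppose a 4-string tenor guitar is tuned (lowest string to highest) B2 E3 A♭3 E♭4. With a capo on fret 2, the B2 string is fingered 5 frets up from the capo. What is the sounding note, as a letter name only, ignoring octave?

G♭

The capo raises the open B2 by 2 semitones to D♭3; fretting 5 more gives B2 + 2 + 5 = B2 + 7 semitones, landing on G♭.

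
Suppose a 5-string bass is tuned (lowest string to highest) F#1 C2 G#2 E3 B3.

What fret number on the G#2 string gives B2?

3

B2 is 3 semitones above the open G#2 (G#–A–A#–B), so it sits at fret 3.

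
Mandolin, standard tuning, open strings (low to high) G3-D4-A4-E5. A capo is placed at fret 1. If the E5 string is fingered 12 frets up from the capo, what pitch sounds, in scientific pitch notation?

F6

The capo raises the open E5 by 1 semitone to F5; fretting 12 more gives E5 + 1 + 12 = E5 + 13 semitones = F6.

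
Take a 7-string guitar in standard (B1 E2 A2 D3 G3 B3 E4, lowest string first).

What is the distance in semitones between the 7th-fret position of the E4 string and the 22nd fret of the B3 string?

E4 at fret 7 → B4 (MIDI 71); B3 at fret 22 → A5 (MIDI 81).
71 − 81 = -10, so the two pitches are 10 semitones apart, with A5 the higher.

10 semitones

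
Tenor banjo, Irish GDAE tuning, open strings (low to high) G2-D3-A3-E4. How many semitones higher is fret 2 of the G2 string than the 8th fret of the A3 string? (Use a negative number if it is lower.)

-20 semitones

G2 at fret 2 → A2 (MIDI 45); A3 at fret 8 → F4 (MIDI 65).
45 − 65 = -20, so the two pitches are 20 semitones apart.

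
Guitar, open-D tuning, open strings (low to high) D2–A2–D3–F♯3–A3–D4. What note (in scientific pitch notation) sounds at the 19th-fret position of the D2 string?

A3

D2 is MIDI 38. Adding 19 gives 57, which is A3.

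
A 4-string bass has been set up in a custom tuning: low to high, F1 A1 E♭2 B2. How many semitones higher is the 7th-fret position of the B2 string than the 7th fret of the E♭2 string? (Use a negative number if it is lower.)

8 semitones

B2 at fret 7 → G♭3 (MIDI 54); E♭2 at fret 7 → B♭2 (MIDI 46).
54 − 46 = 8, so the two pitches are 8 semitones apart.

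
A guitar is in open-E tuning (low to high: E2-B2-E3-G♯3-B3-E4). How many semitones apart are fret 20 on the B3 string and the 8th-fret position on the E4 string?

7 semitones

B3 at fret 20 → G5 (MIDI 79); E4 at fret 8 → C5 (MIDI 72).
79 − 72 = 7, so the two pitches are 7 semitones apart, with G5 the higher.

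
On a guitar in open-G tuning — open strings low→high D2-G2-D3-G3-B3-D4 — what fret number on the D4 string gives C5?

10

C5 is 10 semitones above the open D4 (D–D#–E–F–…–A#–B–C), so it sits at fret 10.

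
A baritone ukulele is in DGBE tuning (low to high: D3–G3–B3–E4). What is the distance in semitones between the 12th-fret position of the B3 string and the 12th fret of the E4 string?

B3 at fret 12 → B4 (MIDI 71); E4 at fret 12 → E5 (MIDI 76).
71 − 76 = -5, so the two pitches are 5 semitones apart, with E5 the higher.

5 semitones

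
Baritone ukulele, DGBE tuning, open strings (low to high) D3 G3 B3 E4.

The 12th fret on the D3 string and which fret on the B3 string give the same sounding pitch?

Fret 12 on D3 is MIDI 50 + 12 = 62 (D4). On the B3 string (open MIDI 59), that pitch is 62 − 59 = fret 3.

3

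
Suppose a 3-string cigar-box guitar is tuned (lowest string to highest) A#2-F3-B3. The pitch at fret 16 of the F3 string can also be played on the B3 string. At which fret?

10

Fret 16 on F3 is MIDI 53 + 16 = 69 (A4). On the B3 string (open MIDI 59), that pitch is 69 − 59 = fret 10.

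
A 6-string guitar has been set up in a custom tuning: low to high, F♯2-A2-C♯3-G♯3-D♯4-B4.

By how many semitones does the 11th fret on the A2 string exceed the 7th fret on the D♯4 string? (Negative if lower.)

A2 at fret 11 → G♯3 (MIDI 56); D♯4 at fret 7 → A♯4 (MIDI 70).
56 − 70 = -14, so the two pitches are 14 semitones apart.

-14 semitones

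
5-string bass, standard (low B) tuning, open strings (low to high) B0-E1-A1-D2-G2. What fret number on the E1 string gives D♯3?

D♯3 is 23 semitones above the open E1 (E–F–F#–G–…–C#–D–D#), so it sits at fret 23.

23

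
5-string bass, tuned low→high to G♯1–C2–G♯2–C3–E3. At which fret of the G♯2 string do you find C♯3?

C♯3 is 5 semitones above the open G♯2 (G#–A–A#–B–C–C#), so it sits at fret 5.

5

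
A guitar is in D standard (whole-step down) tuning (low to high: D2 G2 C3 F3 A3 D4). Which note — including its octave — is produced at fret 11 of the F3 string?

Each fret is one semitone, so F3 + 11 = E4.

E4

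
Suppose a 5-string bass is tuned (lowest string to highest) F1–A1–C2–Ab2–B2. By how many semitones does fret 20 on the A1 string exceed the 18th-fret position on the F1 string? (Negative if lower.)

6 semitones

A1 at fret 20 → F3 (MIDI 53); F1 at fret 18 → B2 (MIDI 47).
53 − 47 = 6, so the two pitches are 6 semitones apart.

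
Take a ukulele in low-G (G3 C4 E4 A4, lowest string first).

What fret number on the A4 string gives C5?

C5 is 3 semitones above the open A4 (A–A#–B–C), so it sits at fret 3.

3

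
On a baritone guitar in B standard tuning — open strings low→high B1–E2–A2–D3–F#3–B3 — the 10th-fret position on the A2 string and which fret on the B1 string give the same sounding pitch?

20

Fret 10 on A2 is MIDI 45 + 10 = 55 (G3). On the B1 string (open MIDI 35), that pitch is 55 − 35 = fret 20.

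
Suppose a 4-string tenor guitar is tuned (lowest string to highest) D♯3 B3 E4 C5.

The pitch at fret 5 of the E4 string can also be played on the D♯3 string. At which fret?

Fret 5 on E4 is MIDI 64 + 5 = 69 (A4). On the D♯3 string (open MIDI 51), that pitch is 69 − 51 = fret 18.

18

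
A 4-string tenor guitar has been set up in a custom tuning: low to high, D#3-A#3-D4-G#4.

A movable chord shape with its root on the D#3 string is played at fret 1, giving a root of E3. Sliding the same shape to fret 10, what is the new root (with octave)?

Moving from fret 1 to fret 10 shifts the root by 9 semitones.
E3 up 9 semitones is C#4.

C#4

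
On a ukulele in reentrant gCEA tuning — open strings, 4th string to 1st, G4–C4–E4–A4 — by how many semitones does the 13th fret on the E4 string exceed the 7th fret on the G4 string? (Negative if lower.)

3 semitones

E4 at fret 13 → F5 (MIDI 77); G4 at fret 7 → D5 (MIDI 74).
77 − 74 = 3, so the two pitches are 3 semitones apart.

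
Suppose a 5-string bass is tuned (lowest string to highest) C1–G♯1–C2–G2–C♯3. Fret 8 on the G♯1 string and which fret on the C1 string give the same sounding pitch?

16

Fret 8 on G♯1 is MIDI 32 + 8 = 40 (E2). On the C1 string (open MIDI 24), that pitch is 40 − 24 = fret 16.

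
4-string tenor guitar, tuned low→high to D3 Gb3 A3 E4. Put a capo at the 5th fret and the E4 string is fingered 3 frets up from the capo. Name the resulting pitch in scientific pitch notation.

C5

The capo raises the open E4 by 5 semitones to A4; fretting 3 more gives E4 + 5 + 3 = E4 + 8 semitones = C5.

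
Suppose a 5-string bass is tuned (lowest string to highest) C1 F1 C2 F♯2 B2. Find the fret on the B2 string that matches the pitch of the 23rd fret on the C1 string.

0

C1 at fret 23 is C1 + 23 semitones = B2.
The open B2 string is 23 semitones above the open C1, so the same pitch on the B2 string lies at fret 23 − 23 = 0.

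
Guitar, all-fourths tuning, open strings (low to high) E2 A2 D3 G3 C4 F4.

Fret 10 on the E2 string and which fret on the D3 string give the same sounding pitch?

0

Fret 10 on E2 is MIDI 40 + 10 = 50 (D3). On the D3 string (open MIDI 50), that pitch is 50 − 50 = fret 0.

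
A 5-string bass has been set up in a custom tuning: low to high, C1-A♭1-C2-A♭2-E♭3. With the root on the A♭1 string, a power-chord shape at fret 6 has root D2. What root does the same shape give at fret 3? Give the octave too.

B1

Moving from fret 6 to fret 3 shifts the root by -3 semitones.
D2 down 3 semitones is B1.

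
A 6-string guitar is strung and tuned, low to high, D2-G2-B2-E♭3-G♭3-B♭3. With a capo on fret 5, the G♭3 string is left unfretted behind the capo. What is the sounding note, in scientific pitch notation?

B3

The capo raises the open G♭3 by 5 semitones to B3; fretting 0 more gives G♭3 + 5 + 0 = G♭3 + 5 semitones = B3.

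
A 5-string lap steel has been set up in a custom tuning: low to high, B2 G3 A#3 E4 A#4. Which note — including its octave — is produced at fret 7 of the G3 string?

D4

The open G3 string plus 7 semitones: G–G#–A–A#–B–C–C#–D.
The walk passes from B into C once, so the octave number goes from 3 to 4.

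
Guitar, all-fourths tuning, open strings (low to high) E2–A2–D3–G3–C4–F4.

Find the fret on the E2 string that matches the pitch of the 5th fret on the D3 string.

Fret 5 on D3 is MIDI 50 + 5 = 55 (G3). On the E2 string (open MIDI 40), that pitch is 55 − 40 = fret 15.

15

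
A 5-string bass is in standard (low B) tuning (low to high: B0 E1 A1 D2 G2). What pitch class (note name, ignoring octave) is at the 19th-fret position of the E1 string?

E1 is MIDI 28. Adding 19 gives 47; 47 mod 12 = 11, i.e. B.

B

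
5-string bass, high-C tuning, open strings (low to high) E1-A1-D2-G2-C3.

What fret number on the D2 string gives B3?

B3 is 21 semitones above the open D2 (D–D#–E–F–…–A–A#–B), so it sits at fret 21.

21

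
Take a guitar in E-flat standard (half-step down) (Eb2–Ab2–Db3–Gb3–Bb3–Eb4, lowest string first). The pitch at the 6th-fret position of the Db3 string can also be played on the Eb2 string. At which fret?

16

Db3 at fret 6 is Db3 + 6 semitones = G3.
The open Eb2 string is 10 semitones below the open Db3, so the same pitch on the Eb2 string lies at fret 6 + 10 = 16.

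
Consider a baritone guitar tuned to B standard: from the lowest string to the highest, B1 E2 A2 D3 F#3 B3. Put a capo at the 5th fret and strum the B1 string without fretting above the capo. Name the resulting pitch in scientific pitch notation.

The capo raises the open B1 by 5 semitones to E2; fretting 0 more gives B1 + 5 + 0 = B1 + 5 semitones = E2.

E2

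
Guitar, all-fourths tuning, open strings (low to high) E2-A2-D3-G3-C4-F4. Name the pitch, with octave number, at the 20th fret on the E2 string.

C4

The open E2 string plus 20 semitones: E–F–F#–G–…–A#–B–C.
The walk passes from B into C 2 times, so the octave number goes from 2 to 4.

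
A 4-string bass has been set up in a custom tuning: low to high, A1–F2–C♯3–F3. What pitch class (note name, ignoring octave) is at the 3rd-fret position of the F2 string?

G♯

Each fret is one semitone, so F2 + 3 = G♯.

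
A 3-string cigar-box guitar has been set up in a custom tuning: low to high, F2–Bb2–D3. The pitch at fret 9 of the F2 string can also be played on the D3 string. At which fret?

0

F2 at fret 9 is F2 + 9 semitones = D3.
The open D3 string is 9 semitones above the open F2, so the same pitch on the D3 string lies at fret 9 − 9 = 0.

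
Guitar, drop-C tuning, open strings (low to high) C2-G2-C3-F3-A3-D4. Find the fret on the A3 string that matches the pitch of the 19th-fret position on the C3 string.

Fret 19 on C3 is MIDI 48 + 19 = 67 (G4). On the A3 string (open MIDI 57), that pitch is 67 − 57 = fret 10.

10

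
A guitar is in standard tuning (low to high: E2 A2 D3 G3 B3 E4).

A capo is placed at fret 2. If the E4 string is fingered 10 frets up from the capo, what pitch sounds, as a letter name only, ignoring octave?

E

The capo raises the open E4 by 2 semitones to F#4; fretting 10 more gives E4 + 2 + 10 = E4 + 12 semitones, landing on E.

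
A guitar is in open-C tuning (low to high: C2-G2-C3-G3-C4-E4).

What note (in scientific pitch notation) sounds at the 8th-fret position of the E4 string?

Each fret is one semitone, so E4 + 8 = C5.

C5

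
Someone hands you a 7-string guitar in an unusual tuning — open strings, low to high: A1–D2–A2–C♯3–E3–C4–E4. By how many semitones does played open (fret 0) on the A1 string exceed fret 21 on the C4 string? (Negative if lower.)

A1 at fret 0 → A1 (MIDI 33); C4 at fret 21 → A5 (MIDI 81).
33 − 81 = -48, so the two pitches are 48 semitones apart.

-48 semitones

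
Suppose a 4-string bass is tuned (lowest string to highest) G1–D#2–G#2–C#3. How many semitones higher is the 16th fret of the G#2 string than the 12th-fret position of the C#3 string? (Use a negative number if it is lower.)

-1 semitone

G#2 at fret 16 → C4 (MIDI 60); C#3 at fret 12 → C#4 (MIDI 61).
60 − 61 = -1, so the two pitches are 1 semitone apart.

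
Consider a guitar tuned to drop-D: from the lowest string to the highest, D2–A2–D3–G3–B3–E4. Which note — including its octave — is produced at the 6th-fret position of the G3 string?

C#4

G3 is MIDI 55. Adding 6 gives 61, which is C#4.
(Equivalently spelled Db4.)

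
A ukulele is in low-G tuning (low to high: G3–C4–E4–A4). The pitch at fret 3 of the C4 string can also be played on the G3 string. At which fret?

8

Fret 3 on C4 is MIDI 60 + 3 = 63 (D♯4). On the G3 string (open MIDI 55), that pitch is 63 − 55 = fret 8.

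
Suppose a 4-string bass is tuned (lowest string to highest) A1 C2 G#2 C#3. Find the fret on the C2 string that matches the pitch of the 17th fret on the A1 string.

A1 at fret 17 is A1 + 17 semitones = D3.
The open C2 string is 3 semitones above the open A1, so the same pitch on the C2 string lies at fret 17 − 3 = 14.

14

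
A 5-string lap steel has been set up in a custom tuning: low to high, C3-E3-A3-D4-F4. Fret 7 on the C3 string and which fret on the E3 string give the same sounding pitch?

3

C3 at fret 7 is C3 + 7 semitones = G3.
The open E3 string is 4 semitones above the open C3, so the same pitch on the E3 string lies at fret 7 − 4 = 3.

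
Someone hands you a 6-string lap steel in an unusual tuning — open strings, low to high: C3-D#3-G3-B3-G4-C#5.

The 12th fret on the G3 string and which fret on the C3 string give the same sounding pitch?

19

Fret 12 on G3 is MIDI 55 + 12 = 67 (G4). On the C3 string (open MIDI 48), that pitch is 67 − 48 = fret 19.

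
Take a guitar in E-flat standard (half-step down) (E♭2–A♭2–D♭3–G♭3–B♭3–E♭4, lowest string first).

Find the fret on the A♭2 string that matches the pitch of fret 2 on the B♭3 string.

Fret 2 on B♭3 is MIDI 58 + 2 = 60 (C4). On the A♭2 string (open MIDI 44), that pitch is 60 − 44 = fret 16.

16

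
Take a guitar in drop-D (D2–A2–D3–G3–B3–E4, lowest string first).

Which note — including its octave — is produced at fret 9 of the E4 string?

C#5

E4 is MIDI 64. Adding 9 gives 73, which is C#5.
(Equivalently spelled Db5.)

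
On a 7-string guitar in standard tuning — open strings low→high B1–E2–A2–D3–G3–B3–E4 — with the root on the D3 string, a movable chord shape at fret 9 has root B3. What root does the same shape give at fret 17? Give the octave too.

Moving from fret 9 to fret 17 shifts the root by 8 semitones.
B3 up 8 semitones is G4.

G4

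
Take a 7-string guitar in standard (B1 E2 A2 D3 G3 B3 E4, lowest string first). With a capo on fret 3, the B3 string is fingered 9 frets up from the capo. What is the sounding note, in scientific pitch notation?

B4

The capo raises the open B3 by 3 semitones to D4; fretting 9 more gives B3 + 3 + 9 = B3 + 12 semitones = B4.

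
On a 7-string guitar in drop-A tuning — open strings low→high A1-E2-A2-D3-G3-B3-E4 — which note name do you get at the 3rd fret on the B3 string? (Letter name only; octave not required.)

Each fret is one semitone, so B3 + 3 = D.

D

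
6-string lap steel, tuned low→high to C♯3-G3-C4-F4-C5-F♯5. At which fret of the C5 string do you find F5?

F5 is 5 semitones above the open C5 (C–C#–D–D#–E–F), so it sits at fret 5.

5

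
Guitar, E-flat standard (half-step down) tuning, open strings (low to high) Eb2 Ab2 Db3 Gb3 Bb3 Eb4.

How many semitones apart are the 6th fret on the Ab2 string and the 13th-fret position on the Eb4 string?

Ab2 at fret 6 → D3 (MIDI 50); Eb4 at fret 13 → E5 (MIDI 76).
50 − 76 = -26, so the two pitches are 26 semitones apart, with E5 the higher.

26 semitones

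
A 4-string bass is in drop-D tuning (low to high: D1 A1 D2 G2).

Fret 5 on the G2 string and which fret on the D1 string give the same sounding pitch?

G2 at fret 5 is G2 + 5 semitones = C3.
The open D1 string is 17 semitones below the open G2, so the same pitch on the D1 string lies at fret 5 + 17 = 22.

22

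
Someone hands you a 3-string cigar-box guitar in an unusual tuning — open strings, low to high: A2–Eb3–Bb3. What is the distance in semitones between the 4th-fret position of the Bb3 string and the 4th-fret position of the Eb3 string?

7 semitones

Bb3 at fret 4 → D4 (MIDI 62); Eb3 at fret 4 → G3 (MIDI 55).
62 − 55 = 7, so the two pitches are 7 semitones apart, with D4 the higher.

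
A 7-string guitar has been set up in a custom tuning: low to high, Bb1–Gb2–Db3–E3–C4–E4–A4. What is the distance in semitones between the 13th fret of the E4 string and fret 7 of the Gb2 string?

28 semitones

E4 at fret 13 → F5 (MIDI 77); Gb2 at fret 7 → Db3 (MIDI 49).
77 − 49 = 28, so the two pitches are 28 semitones apart, with F5 the higher.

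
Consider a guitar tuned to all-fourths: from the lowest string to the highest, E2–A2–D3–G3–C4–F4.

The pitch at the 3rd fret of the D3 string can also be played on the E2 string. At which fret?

13

D3 at fret 3 is D3 + 3 semitones = F3.
The open E2 string is 10 semitones below the open D3, so the same pitch on the E2 string lies at fret 3 + 10 = 13.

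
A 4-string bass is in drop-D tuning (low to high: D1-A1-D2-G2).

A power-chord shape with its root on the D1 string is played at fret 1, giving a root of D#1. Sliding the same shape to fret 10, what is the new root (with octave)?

C2

Moving from fret 1 to fret 10 shifts the root by 9 semitones.
D#1 up 9 semitones is C2.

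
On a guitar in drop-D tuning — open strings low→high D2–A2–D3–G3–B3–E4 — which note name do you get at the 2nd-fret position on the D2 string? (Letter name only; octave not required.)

The open D2 string plus 2 semitones: D–D#–E.

E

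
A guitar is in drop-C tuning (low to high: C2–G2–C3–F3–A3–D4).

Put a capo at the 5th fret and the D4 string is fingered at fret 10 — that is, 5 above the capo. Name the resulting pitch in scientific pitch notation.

C5

The capo raises the open D4 by 5 semitones to G4; fretting 5 more gives D4 + 5 + 5 = D4 + 10 semitones = C5.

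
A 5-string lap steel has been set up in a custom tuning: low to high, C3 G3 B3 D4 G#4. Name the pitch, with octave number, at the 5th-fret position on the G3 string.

C4

G3 is MIDI 55. Adding 5 gives 60, which is C4.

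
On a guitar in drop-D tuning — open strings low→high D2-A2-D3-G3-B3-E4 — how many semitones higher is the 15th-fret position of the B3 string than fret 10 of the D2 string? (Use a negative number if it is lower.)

B3 at fret 15 → D5 (MIDI 74); D2 at fret 10 → C3 (MIDI 48).
74 − 48 = 26, so the two pitches are 26 semitones apart.

26 semitones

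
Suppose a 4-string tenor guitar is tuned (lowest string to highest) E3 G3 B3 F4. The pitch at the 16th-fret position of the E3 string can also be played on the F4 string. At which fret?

E3 at fret 16 is E3 + 16 semitones = G♯4.
The open F4 string is 13 semitones above the open E3, so the same pitch on the F4 string lies at fret 16 − 13 = 3.

3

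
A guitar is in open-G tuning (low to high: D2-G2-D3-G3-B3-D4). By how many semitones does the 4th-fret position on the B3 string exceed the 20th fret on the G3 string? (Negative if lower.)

B3 at fret 4 → D♯4 (MIDI 63); G3 at fret 20 → D♯5 (MIDI 75).
63 − 75 = -12, so the two pitches are 12 semitones apart.

-12 semitones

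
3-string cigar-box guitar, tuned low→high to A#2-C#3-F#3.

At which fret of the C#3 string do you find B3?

B3 is 10 semitones above the open C#3 (C#–D–D#–E–…–A–A#–B), so it sits at fret 10.

10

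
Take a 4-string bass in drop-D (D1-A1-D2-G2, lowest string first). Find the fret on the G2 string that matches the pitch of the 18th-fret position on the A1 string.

A1 at fret 18 is A1 + 18 semitones = D#3.
The open G2 string is 10 semitones above the open A1, so the same pitch on the G2 string lies at fret 18 − 10 = 8.

8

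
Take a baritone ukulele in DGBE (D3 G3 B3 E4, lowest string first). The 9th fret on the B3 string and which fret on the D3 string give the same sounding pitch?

B3 at fret 9 is B3 + 9 semitones = G#4.
The open D3 string is 9 semitones below the open B3, so the same pitch on the D3 string lies at fret 9 + 9 = 18.

18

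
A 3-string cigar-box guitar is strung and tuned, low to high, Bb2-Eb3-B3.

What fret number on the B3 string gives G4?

G4 is 8 semitones above the open B3 (B–C–Db–D–Eb–E–F–Gb–G), so it sits at fret 8.

8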